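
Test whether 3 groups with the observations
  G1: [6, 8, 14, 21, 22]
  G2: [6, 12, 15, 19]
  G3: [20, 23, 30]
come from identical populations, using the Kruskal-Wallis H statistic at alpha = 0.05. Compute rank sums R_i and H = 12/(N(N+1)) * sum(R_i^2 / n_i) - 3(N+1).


Step 1: Combine all N = 12 observations and assign midranks.
sorted (value, group, rank): (6,G1,1.5), (6,G2,1.5), (8,G1,3), (12,G2,4), (14,G1,5), (15,G2,6), (19,G2,7), (20,G3,8), (21,G1,9), (22,G1,10), (23,G3,11), (30,G3,12)
Step 2: Sum ranks within each group.
R_1 = 28.5 (n_1 = 5)
R_2 = 18.5 (n_2 = 4)
R_3 = 31 (n_3 = 3)
Step 3: H = 12/(N(N+1)) * sum(R_i^2/n_i) - 3(N+1)
     = 12/(12*13) * (28.5^2/5 + 18.5^2/4 + 31^2/3) - 3*13
     = 0.076923 * 568.346 - 39
     = 4.718910.
Step 4: Ties present; correction factor C = 1 - 6/(12^3 - 12) = 0.996503. Corrected H = 4.718910 / 0.996503 = 4.735468.
Step 5: Under H0, H ~ chi^2(2); p-value = 0.093693.
Step 6: alpha = 0.05. fail to reject H0.

H = 4.7355, df = 2, p = 0.093693, fail to reject H0.


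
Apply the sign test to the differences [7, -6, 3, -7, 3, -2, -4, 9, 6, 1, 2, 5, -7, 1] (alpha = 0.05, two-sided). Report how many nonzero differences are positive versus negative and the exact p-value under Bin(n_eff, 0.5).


Step 1: Discard zero differences. Original n = 14; n_eff = number of nonzero differences = 14.
Nonzero differences (with sign): +7, -6, +3, -7, +3, -2, -4, +9, +6, +1, +2, +5, -7, +1
Step 2: Count signs: positive = 9, negative = 5.
Step 3: Under H0: P(positive) = 0.5, so the number of positives S ~ Bin(14, 0.5).
Step 4: Two-sided exact p-value = sum of Bin(14,0.5) probabilities at or below the observed probability = 0.423950.
Step 5: alpha = 0.05. fail to reject H0.

n_eff = 14, pos = 9, neg = 5, p = 0.423950, fail to reject H0.


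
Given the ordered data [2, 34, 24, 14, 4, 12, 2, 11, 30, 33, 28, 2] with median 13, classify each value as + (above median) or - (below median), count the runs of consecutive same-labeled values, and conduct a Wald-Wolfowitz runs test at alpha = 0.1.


Step 1: Compute median = 13; label A = above, B = below.
Labels in order: BAAABBBBAAAB  (n_A = 6, n_B = 6)
Step 2: Count runs R = 5.
Step 3: Under H0 (random ordering), E[R] = 2*n_A*n_B/(n_A+n_B) + 1 = 2*6*6/12 + 1 = 7.0000.
        Var[R] = 2*n_A*n_B*(2*n_A*n_B - n_A - n_B) / ((n_A+n_B)^2 * (n_A+n_B-1)) = 4320/1584 = 2.7273.
        SD[R] = 1.6514.
Step 4: Continuity-corrected z = (R + 0.5 - E[R]) / SD[R] = (5 + 0.5 - 7.0000) / 1.6514 = -0.9083.
Step 5: Two-sided p-value via normal approximation = 2*(1 - Phi(|z|)) = 0.363722.
Step 6: alpha = 0.1. fail to reject H0.

R = 5, z = -0.9083, p = 0.363722, fail to reject H0.


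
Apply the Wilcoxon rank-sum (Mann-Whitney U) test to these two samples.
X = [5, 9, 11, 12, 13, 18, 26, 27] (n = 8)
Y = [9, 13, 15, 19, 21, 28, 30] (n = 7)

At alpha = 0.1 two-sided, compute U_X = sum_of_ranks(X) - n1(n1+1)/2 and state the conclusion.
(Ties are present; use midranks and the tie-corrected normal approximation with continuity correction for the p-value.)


Step 1: Combine and sort all 15 observations; assign midranks.
sorted (value, group): (5,X), (9,X), (9,Y), (11,X), (12,X), (13,X), (13,Y), (15,Y), (18,X), (19,Y), (21,Y), (26,X), (27,X), (28,Y), (30,Y)
ranks: 5->1, 9->2.5, 9->2.5, 11->4, 12->5, 13->6.5, 13->6.5, 15->8, 18->9, 19->10, 21->11, 26->12, 27->13, 28->14, 30->15
Step 2: Rank sum for X: R1 = 1 + 2.5 + 4 + 5 + 6.5 + 9 + 12 + 13 = 53.
Step 3: U_X = R1 - n1(n1+1)/2 = 53 - 8*9/2 = 53 - 36 = 17.
       U_Y = n1*n2 - U_X = 56 - 17 = 39.
Step 4: Ties are present, so use the tie-corrected normal approximation (with continuity correction) for the p-value.
Step 5: p-value = 0.223485; compare to alpha = 0.1. fail to reject H0.

U_X = 17, p = 0.223485, fail to reject H0 at alpha = 0.1.


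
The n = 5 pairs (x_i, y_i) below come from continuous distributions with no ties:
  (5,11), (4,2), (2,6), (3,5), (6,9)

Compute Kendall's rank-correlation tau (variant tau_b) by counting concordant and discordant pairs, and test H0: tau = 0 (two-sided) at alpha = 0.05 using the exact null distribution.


Step 1: Enumerate the 10 unordered pairs (i,j) with i<j and classify each by sign(x_j-x_i) * sign(y_j-y_i).
  (1,2):dx=-1,dy=-9->C; (1,3):dx=-3,dy=-5->C; (1,4):dx=-2,dy=-6->C; (1,5):dx=+1,dy=-2->D
  (2,3):dx=-2,dy=+4->D; (2,4):dx=-1,dy=+3->D; (2,5):dx=+2,dy=+7->C; (3,4):dx=+1,dy=-1->D
  (3,5):dx=+4,dy=+3->C; (4,5):dx=+3,dy=+4->C
Step 2: C = 6, D = 4, total pairs = 10.
Step 3: tau = (C - D)/(n(n-1)/2) = (6 - 4)/10 = 0.200000.
Step 4: Exact two-sided p-value (enumerate n! = 120 permutations of y under H0): p = 0.816667.
Step 5: alpha = 0.05. fail to reject H0.

tau_b = 0.2000 (C=6, D=4), p = 0.816667, fail to reject H0.


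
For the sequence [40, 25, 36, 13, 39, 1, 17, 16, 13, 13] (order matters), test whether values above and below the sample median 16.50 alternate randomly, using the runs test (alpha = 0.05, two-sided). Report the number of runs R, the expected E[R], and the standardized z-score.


Step 1: Compute median = 16.50; label A = above, B = below.
Labels in order: AAABABABBB  (n_A = 5, n_B = 5)
Step 2: Count runs R = 6.
Step 3: Under H0 (random ordering), E[R] = 2*n_A*n_B/(n_A+n_B) + 1 = 2*5*5/10 + 1 = 6.0000.
        Var[R] = 2*n_A*n_B*(2*n_A*n_B - n_A - n_B) / ((n_A+n_B)^2 * (n_A+n_B-1)) = 2000/900 = 2.2222.
        SD[R] = 1.4907.
Step 4: R = E[R], so z = 0 with no continuity correction.
Step 5: Two-sided p-value via normal approximation = 2*(1 - Phi(|z|)) = 1.000000.
Step 6: alpha = 0.05. fail to reject H0.

R = 6, z = 0.0000, p = 1.000000, fail to reject H0.


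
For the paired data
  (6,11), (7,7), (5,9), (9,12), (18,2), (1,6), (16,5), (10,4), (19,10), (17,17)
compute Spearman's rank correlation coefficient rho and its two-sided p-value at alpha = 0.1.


Step 1: Rank x and y separately (midranks; no ties here).
rank(x): 6->3, 7->4, 5->2, 9->5, 18->9, 1->1, 16->7, 10->6, 19->10, 17->8
rank(y): 11->8, 7->5, 9->6, 12->9, 2->1, 6->4, 5->3, 4->2, 10->7, 17->10
Step 2: d_i = R_x(i) - R_y(i); compute d_i^2.
  (3-8)^2=25, (4-5)^2=1, (2-6)^2=16, (5-9)^2=16, (9-1)^2=64, (1-4)^2=9, (7-3)^2=16, (6-2)^2=16, (10-7)^2=9, (8-10)^2=4
sum(d^2) = 176.
Step 3: rho = 1 - 6*176 / (10*(10^2 - 1)) = 1 - 1056/990 = -0.066667.
Step 4: Under H0, t = rho * sqrt((n-2)/(1-rho^2)) = -0.1890 ~ t(8).
Step 5: Two-sided p-value from the t-distribution with 8 df = 0.854813.
Step 6: alpha = 0.1. fail to reject H0.

rho = -0.0667, p = 0.854813, fail to reject H0 at alpha = 0.1.


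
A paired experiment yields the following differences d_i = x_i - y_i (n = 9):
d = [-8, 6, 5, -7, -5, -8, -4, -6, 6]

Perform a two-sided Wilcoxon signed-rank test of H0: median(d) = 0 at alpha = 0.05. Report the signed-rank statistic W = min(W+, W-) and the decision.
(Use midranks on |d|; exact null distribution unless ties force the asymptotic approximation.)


Step 1: Drop any zero differences (none here) and take |d_i|.
|d| = [8, 6, 5, 7, 5, 8, 4, 6, 6]
Step 2: Midrank |d_i| (ties get averaged ranks).
ranks: |8|->8.5, |6|->5, |5|->2.5, |7|->7, |5|->2.5, |8|->8.5, |4|->1, |6|->5, |6|->5
Step 3: Attach original signs; sum ranks with positive sign and with negative sign.
W+ = 5 + 2.5 + 5 = 12.5
W- = 8.5 + 7 + 2.5 + 8.5 + 1 + 5 = 32.5
(Check: W+ + W- = 45 should equal n(n+1)/2 = 45.)
Step 4: Test statistic W = min(W+, W-) = 12.5.
Step 5: Ties in |d|, so use the tie-corrected normal approximation.
        E[W] = n(n+1)/4 = 9*10/4 = 22.5.
        Tie groups: |d|=5 (t=2), |d|=6 (t=3), |d|=8 (t=2); sum(t^3 - t) = 36.
        Var[W] = n(n+1)(2n+1)/24 - sum(t^3-t)/48 = 1710/24 - 36/48 = 70.5.
        z = (W - E[W]) / sqrt(Var[W]) = (12.5 - 22.5) / 8.3964 = -1.1910.
        Two-sided p = 2*Phi(z) = 0.233660.
Step 6: alpha = 0.05. fail to reject H0.

W+ = 12.5, W- = 32.5, W = min = 12.5, p = 0.233660, fail to reject H0.


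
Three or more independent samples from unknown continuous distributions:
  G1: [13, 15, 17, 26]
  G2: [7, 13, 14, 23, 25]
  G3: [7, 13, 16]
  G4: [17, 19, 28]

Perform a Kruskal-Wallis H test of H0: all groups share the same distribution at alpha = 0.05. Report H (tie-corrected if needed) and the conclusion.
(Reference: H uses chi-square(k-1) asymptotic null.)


Step 1: Combine all N = 15 observations and assign midranks.
sorted (value, group, rank): (7,G2,1.5), (7,G3,1.5), (13,G1,4), (13,G2,4), (13,G3,4), (14,G2,6), (15,G1,7), (16,G3,8), (17,G1,9.5), (17,G4,9.5), (19,G4,11), (23,G2,12), (25,G2,13), (26,G1,14), (28,G4,15)
Step 2: Sum ranks within each group.
R_1 = 34.5 (n_1 = 4)
R_2 = 36.5 (n_2 = 5)
R_3 = 13.5 (n_3 = 3)
R_4 = 35.5 (n_4 = 3)
Step 3: H = 12/(N(N+1)) * sum(R_i^2/n_i) - 3(N+1)
     = 12/(15*16) * (34.5^2/4 + 36.5^2/5 + 13.5^2/3 + 35.5^2/3) - 3*16
     = 0.050000 * 1044.85 - 48
     = 4.242292.
Step 4: Ties present; correction factor C = 1 - 36/(15^3 - 15) = 0.989286. Corrected H = 4.242292 / 0.989286 = 4.288237.
Step 5: Under H0, H ~ chi^2(3); p-value = 0.231975.
Step 6: alpha = 0.05. fail to reject H0.

H = 4.2882, df = 3, p = 0.231975, fail to reject H0.


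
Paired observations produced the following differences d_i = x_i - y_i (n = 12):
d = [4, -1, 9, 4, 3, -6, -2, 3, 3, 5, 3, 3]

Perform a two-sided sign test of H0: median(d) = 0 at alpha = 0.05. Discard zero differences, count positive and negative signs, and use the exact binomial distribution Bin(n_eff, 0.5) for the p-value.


Step 1: Discard zero differences. Original n = 12; n_eff = number of nonzero differences = 12.
Nonzero differences (with sign): +4, -1, +9, +4, +3, -6, -2, +3, +3, +5, +3, +3
Step 2: Count signs: positive = 9, negative = 3.
Step 3: Under H0: P(positive) = 0.5, so the number of positives S ~ Bin(12, 0.5).
Step 4: Two-sided exact p-value = sum of Bin(12,0.5) probabilities at or below the observed probability = 0.145996.
Step 5: alpha = 0.05. fail to reject H0.

n_eff = 12, pos = 9, neg = 3, p = 0.145996, fail to reject H0.


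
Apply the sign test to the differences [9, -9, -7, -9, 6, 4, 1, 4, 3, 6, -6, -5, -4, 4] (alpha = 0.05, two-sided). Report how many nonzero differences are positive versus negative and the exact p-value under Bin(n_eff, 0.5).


Step 1: Discard zero differences. Original n = 14; n_eff = number of nonzero differences = 14.
Nonzero differences (with sign): +9, -9, -7, -9, +6, +4, +1, +4, +3, +6, -6, -5, -4, +4
Step 2: Count signs: positive = 8, negative = 6.
Step 3: Under H0: P(positive) = 0.5, so the number of positives S ~ Bin(14, 0.5).
Step 4: Two-sided exact p-value = sum of Bin(14,0.5) probabilities at or below the observed probability = 0.790527.
Step 5: alpha = 0.05. fail to reject H0.

n_eff = 14, pos = 8, neg = 6, p = 0.790527, fail to reject H0.


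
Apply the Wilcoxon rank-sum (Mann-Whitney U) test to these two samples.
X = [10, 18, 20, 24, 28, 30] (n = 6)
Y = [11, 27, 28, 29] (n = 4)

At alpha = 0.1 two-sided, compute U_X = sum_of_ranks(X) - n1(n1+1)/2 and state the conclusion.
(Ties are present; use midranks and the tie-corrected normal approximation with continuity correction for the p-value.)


Step 1: Combine and sort all 10 observations; assign midranks.
sorted (value, group): (10,X), (11,Y), (18,X), (20,X), (24,X), (27,Y), (28,X), (28,Y), (29,Y), (30,X)
ranks: 10->1, 11->2, 18->3, 20->4, 24->5, 27->6, 28->7.5, 28->7.5, 29->9, 30->10
Step 2: Rank sum for X: R1 = 1 + 3 + 4 + 5 + 7.5 + 10 = 30.5.
Step 3: U_X = R1 - n1(n1+1)/2 = 30.5 - 6*7/2 = 30.5 - 21 = 9.5.
       U_Y = n1*n2 - U_X = 24 - 9.5 = 14.5.
Step 4: Ties are present, so use the tie-corrected normal approximation (with continuity correction) for the p-value.
Step 5: p-value = 0.668870; compare to alpha = 0.1. fail to reject H0.

U_X = 9.5, p = 0.668870, fail to reject H0 at alpha = 0.1.


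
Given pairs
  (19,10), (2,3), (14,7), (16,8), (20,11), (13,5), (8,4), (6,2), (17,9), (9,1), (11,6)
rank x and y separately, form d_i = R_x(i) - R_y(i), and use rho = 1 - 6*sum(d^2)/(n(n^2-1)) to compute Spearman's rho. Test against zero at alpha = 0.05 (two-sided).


Step 1: Rank x and y separately (midranks; no ties here).
rank(x): 19->10, 2->1, 14->7, 16->8, 20->11, 13->6, 8->3, 6->2, 17->9, 9->4, 11->5
rank(y): 10->10, 3->3, 7->7, 8->8, 11->11, 5->5, 4->4, 2->2, 9->9, 1->1, 6->6
Step 2: d_i = R_x(i) - R_y(i); compute d_i^2.
  (10-10)^2=0, (1-3)^2=4, (7-7)^2=0, (8-8)^2=0, (11-11)^2=0, (6-5)^2=1, (3-4)^2=1, (2-2)^2=0, (9-9)^2=0, (4-1)^2=9, (5-6)^2=1
sum(d^2) = 16.
Step 3: rho = 1 - 6*16 / (11*(11^2 - 1)) = 1 - 96/1320 = 0.927273.
Step 4: Under H0, t = rho * sqrt((n-2)/(1-rho^2)) = 7.4303 ~ t(9).
Step 5: Two-sided p-value from the t-distribution with 9 df = 0.000040.
Step 6: alpha = 0.05. reject H0.

rho = 0.9273, p = 0.000040, reject H0 at alpha = 0.05.


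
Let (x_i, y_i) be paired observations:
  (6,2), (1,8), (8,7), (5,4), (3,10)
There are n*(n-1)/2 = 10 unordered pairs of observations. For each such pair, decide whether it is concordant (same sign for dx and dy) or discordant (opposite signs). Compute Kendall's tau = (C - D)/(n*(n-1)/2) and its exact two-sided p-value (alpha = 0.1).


Step 1: Enumerate the 10 unordered pairs (i,j) with i<j and classify each by sign(x_j-x_i) * sign(y_j-y_i).
  (1,2):dx=-5,dy=+6->D; (1,3):dx=+2,dy=+5->C; (1,4):dx=-1,dy=+2->D; (1,5):dx=-3,dy=+8->D
  (2,3):dx=+7,dy=-1->D; (2,4):dx=+4,dy=-4->D; (2,5):dx=+2,dy=+2->C; (3,4):dx=-3,dy=-3->C
  (3,5):dx=-5,dy=+3->D; (4,5):dx=-2,dy=+6->D
Step 2: C = 3, D = 7, total pairs = 10.
Step 3: tau = (C - D)/(n(n-1)/2) = (3 - 7)/10 = -0.400000.
Step 4: Exact two-sided p-value (enumerate n! = 120 permutations of y under H0): p = 0.483333.
Step 5: alpha = 0.1. fail to reject H0.

tau_b = -0.4000 (C=3, D=7), p = 0.483333, fail to reject H0.


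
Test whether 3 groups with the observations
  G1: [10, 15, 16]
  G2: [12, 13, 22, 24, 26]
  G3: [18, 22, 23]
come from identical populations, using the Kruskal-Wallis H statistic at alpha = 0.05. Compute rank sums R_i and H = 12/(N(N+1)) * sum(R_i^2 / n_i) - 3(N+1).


Step 1: Combine all N = 11 observations and assign midranks.
sorted (value, group, rank): (10,G1,1), (12,G2,2), (13,G2,3), (15,G1,4), (16,G1,5), (18,G3,6), (22,G2,7.5), (22,G3,7.5), (23,G3,9), (24,G2,10), (26,G2,11)
Step 2: Sum ranks within each group.
R_1 = 10 (n_1 = 3)
R_2 = 33.5 (n_2 = 5)
R_3 = 22.5 (n_3 = 3)
Step 3: H = 12/(N(N+1)) * sum(R_i^2/n_i) - 3(N+1)
     = 12/(11*12) * (10^2/3 + 33.5^2/5 + 22.5^2/3) - 3*12
     = 0.090909 * 426.533 - 36
     = 2.775758.
Step 4: Ties present; correction factor C = 1 - 6/(11^3 - 11) = 0.995455. Corrected H = 2.775758 / 0.995455 = 2.788432.
Step 5: Under H0, H ~ chi^2(2); p-value = 0.248027.
Step 6: alpha = 0.05. fail to reject H0.

H = 2.7884, df = 2, p = 0.248027, fail to reject H0.


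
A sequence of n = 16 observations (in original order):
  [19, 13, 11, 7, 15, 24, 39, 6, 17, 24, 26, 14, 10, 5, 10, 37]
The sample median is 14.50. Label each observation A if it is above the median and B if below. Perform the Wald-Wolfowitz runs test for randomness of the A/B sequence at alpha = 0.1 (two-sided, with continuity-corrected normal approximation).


Step 1: Compute median = 14.50; label A = above, B = below.
Labels in order: ABBBAAABAAABBBBA  (n_A = 8, n_B = 8)
Step 2: Count runs R = 7.
Step 3: Under H0 (random ordering), E[R] = 2*n_A*n_B/(n_A+n_B) + 1 = 2*8*8/16 + 1 = 9.0000.
        Var[R] = 2*n_A*n_B*(2*n_A*n_B - n_A - n_B) / ((n_A+n_B)^2 * (n_A+n_B-1)) = 14336/3840 = 3.7333.
        SD[R] = 1.9322.
Step 4: Continuity-corrected z = (R + 0.5 - E[R]) / SD[R] = (7 + 0.5 - 9.0000) / 1.9322 = -0.7763.
Step 5: Two-sided p-value via normal approximation = 2*(1 - Phi(|z|)) = 0.437558.
Step 6: alpha = 0.1. fail to reject H0.

R = 7, z = -0.7763, p = 0.437558, fail to reject H0.


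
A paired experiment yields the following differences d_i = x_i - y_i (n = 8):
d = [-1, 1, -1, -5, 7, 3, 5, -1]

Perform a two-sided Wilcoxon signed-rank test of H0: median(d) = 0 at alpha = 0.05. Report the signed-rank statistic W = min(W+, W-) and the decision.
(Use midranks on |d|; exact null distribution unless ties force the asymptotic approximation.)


Step 1: Drop any zero differences (none here) and take |d_i|.
|d| = [1, 1, 1, 5, 7, 3, 5, 1]
Step 2: Midrank |d_i| (ties get averaged ranks).
ranks: |1|->2.5, |1|->2.5, |1|->2.5, |5|->6.5, |7|->8, |3|->5, |5|->6.5, |1|->2.5
Step 3: Attach original signs; sum ranks with positive sign and with negative sign.
W+ = 2.5 + 8 + 5 + 6.5 = 22
W- = 2.5 + 2.5 + 6.5 + 2.5 = 14
(Check: W+ + W- = 36 should equal n(n+1)/2 = 36.)
Step 4: Test statistic W = min(W+, W-) = 14.
Step 5: Ties in |d|, so use the tie-corrected normal approximation.
        E[W] = n(n+1)/4 = 8*9/4 = 18.
        Tie groups: |d|=1 (t=4), |d|=5 (t=2); sum(t^3 - t) = 66.
        Var[W] = n(n+1)(2n+1)/24 - sum(t^3-t)/48 = 1224/24 - 66/48 = 49.625.
        z = (W - E[W]) / sqrt(Var[W]) = (14 - 18) / 7.0445 = -0.5678.
        Two-sided p = 2*Phi(z) = 0.570158.
Step 6: alpha = 0.05. fail to reject H0.

W+ = 22, W- = 14, W = min = 14, p = 0.570158, fail to reject H0.


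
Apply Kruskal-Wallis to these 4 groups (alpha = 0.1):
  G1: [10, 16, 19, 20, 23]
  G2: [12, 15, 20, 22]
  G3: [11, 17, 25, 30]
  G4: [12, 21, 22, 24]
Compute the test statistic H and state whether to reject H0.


Step 1: Combine all N = 17 observations and assign midranks.
sorted (value, group, rank): (10,G1,1), (11,G3,2), (12,G2,3.5), (12,G4,3.5), (15,G2,5), (16,G1,6), (17,G3,7), (19,G1,8), (20,G1,9.5), (20,G2,9.5), (21,G4,11), (22,G2,12.5), (22,G4,12.5), (23,G1,14), (24,G4,15), (25,G3,16), (30,G3,17)
Step 2: Sum ranks within each group.
R_1 = 38.5 (n_1 = 5)
R_2 = 30.5 (n_2 = 4)
R_3 = 42 (n_3 = 4)
R_4 = 42 (n_4 = 4)
Step 3: H = 12/(N(N+1)) * sum(R_i^2/n_i) - 3(N+1)
     = 12/(17*18) * (38.5^2/5 + 30.5^2/4 + 42^2/4 + 42^2/4) - 3*18
     = 0.039216 * 1411.01 - 54
     = 1.333824.
Step 4: Ties present; correction factor C = 1 - 18/(17^3 - 17) = 0.996324. Corrected H = 1.333824 / 0.996324 = 1.338745.
Step 5: Under H0, H ~ chi^2(3); p-value = 0.719954.
Step 6: alpha = 0.1. fail to reject H0.

H = 1.3387, df = 3, p = 0.719954, fail to reject H0.


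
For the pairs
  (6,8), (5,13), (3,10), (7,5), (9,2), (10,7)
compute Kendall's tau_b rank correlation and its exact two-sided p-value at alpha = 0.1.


Step 1: Enumerate the 15 unordered pairs (i,j) with i<j and classify each by sign(x_j-x_i) * sign(y_j-y_i).
  (1,2):dx=-1,dy=+5->D; (1,3):dx=-3,dy=+2->D; (1,4):dx=+1,dy=-3->D; (1,5):dx=+3,dy=-6->D
  (1,6):dx=+4,dy=-1->D; (2,3):dx=-2,dy=-3->C; (2,4):dx=+2,dy=-8->D; (2,5):dx=+4,dy=-11->D
  (2,6):dx=+5,dy=-6->D; (3,4):dx=+4,dy=-5->D; (3,5):dx=+6,dy=-8->D; (3,6):dx=+7,dy=-3->D
  (4,5):dx=+2,dy=-3->D; (4,6):dx=+3,dy=+2->C; (5,6):dx=+1,dy=+5->C
Step 2: C = 3, D = 12, total pairs = 15.
Step 3: tau = (C - D)/(n(n-1)/2) = (3 - 12)/15 = -0.600000.
Step 4: Exact two-sided p-value (enumerate n! = 720 permutations of y under H0): p = 0.136111.
Step 5: alpha = 0.1. fail to reject H0.

tau_b = -0.6000 (C=3, D=12), p = 0.136111, fail to reject H0.


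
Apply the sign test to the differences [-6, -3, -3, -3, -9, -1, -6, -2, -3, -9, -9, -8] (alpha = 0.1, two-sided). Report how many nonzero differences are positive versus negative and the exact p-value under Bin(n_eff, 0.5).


Step 1: Discard zero differences. Original n = 12; n_eff = number of nonzero differences = 12.
Nonzero differences (with sign): -6, -3, -3, -3, -9, -1, -6, -2, -3, -9, -9, -8
Step 2: Count signs: positive = 0, negative = 12.
Step 3: Under H0: P(positive) = 0.5, so the number of positives S ~ Bin(12, 0.5).
Step 4: Two-sided exact p-value = sum of Bin(12,0.5) probabilities at or below the observed probability = 0.000488.
Step 5: alpha = 0.1. reject H0.

n_eff = 12, pos = 0, neg = 12, p = 0.000488, reject H0.


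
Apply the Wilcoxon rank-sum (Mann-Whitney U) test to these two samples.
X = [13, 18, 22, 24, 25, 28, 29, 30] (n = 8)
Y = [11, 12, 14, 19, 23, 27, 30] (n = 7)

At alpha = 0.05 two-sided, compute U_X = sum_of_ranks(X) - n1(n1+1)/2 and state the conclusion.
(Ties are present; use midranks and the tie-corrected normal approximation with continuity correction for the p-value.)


Step 1: Combine and sort all 15 observations; assign midranks.
sorted (value, group): (11,Y), (12,Y), (13,X), (14,Y), (18,X), (19,Y), (22,X), (23,Y), (24,X), (25,X), (27,Y), (28,X), (29,X), (30,X), (30,Y)
ranks: 11->1, 12->2, 13->3, 14->4, 18->5, 19->6, 22->7, 23->8, 24->9, 25->10, 27->11, 28->12, 29->13, 30->14.5, 30->14.5
Step 2: Rank sum for X: R1 = 3 + 5 + 7 + 9 + 10 + 12 + 13 + 14.5 = 73.5.
Step 3: U_X = R1 - n1(n1+1)/2 = 73.5 - 8*9/2 = 73.5 - 36 = 37.5.
       U_Y = n1*n2 - U_X = 56 - 37.5 = 18.5.
Step 4: Ties are present, so use the tie-corrected normal approximation (with continuity correction) for the p-value.
Step 5: p-value = 0.297190; compare to alpha = 0.05. fail to reject H0.

U_X = 37.5, p = 0.297190, fail to reject H0 at alpha = 0.05.


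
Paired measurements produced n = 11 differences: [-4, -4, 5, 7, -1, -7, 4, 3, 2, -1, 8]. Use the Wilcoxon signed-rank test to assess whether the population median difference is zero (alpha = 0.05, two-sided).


Step 1: Drop any zero differences (none here) and take |d_i|.
|d| = [4, 4, 5, 7, 1, 7, 4, 3, 2, 1, 8]
Step 2: Midrank |d_i| (ties get averaged ranks).
ranks: |4|->6, |4|->6, |5|->8, |7|->9.5, |1|->1.5, |7|->9.5, |4|->6, |3|->4, |2|->3, |1|->1.5, |8|->11
Step 3: Attach original signs; sum ranks with positive sign and with negative sign.
W+ = 8 + 9.5 + 6 + 4 + 3 + 11 = 41.5
W- = 6 + 6 + 1.5 + 9.5 + 1.5 = 24.5
(Check: W+ + W- = 66 should equal n(n+1)/2 = 66.)
Step 4: Test statistic W = min(W+, W-) = 24.5.
Step 5: Ties in |d|, so use the tie-corrected normal approximation.
        E[W] = n(n+1)/4 = 11*12/4 = 33.
        Tie groups: |d|=1 (t=2), |d|=4 (t=3), |d|=7 (t=2); sum(t^3 - t) = 36.
        Var[W] = n(n+1)(2n+1)/24 - sum(t^3-t)/48 = 3036/24 - 36/48 = 125.75.
        z = (W - E[W]) / sqrt(Var[W]) = (24.5 - 33) / 11.2138 = -0.7580.
        Two-sided p = 2*Phi(z) = 0.448455.
Step 6: alpha = 0.05. fail to reject H0.

W+ = 41.5, W- = 24.5, W = min = 24.5, p = 0.448455, fail to reject H0.


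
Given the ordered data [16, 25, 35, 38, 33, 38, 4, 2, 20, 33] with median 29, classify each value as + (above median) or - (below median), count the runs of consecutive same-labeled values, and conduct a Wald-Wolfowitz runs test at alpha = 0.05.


Step 1: Compute median = 29; label A = above, B = below.
Labels in order: BBAAAABBBA  (n_A = 5, n_B = 5)
Step 2: Count runs R = 4.
Step 3: Under H0 (random ordering), E[R] = 2*n_A*n_B/(n_A+n_B) + 1 = 2*5*5/10 + 1 = 6.0000.
        Var[R] = 2*n_A*n_B*(2*n_A*n_B - n_A - n_B) / ((n_A+n_B)^2 * (n_A+n_B-1)) = 2000/900 = 2.2222.
        SD[R] = 1.4907.
Step 4: Continuity-corrected z = (R + 0.5 - E[R]) / SD[R] = (4 + 0.5 - 6.0000) / 1.4907 = -1.0062.
Step 5: Two-sided p-value via normal approximation = 2*(1 - Phi(|z|)) = 0.314305.
Step 6: alpha = 0.05. fail to reject H0.

R = 4, z = -1.0062, p = 0.314305, fail to reject H0.


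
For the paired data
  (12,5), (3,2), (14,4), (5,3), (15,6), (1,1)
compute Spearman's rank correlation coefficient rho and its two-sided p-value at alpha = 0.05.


Step 1: Rank x and y separately (midranks; no ties here).
rank(x): 12->4, 3->2, 14->5, 5->3, 15->6, 1->1
rank(y): 5->5, 2->2, 4->4, 3->3, 6->6, 1->1
Step 2: d_i = R_x(i) - R_y(i); compute d_i^2.
  (4-5)^2=1, (2-2)^2=0, (5-4)^2=1, (3-3)^2=0, (6-6)^2=0, (1-1)^2=0
sum(d^2) = 2.
Step 3: rho = 1 - 6*2 / (6*(6^2 - 1)) = 1 - 12/210 = 0.942857.
Step 4: Under H0, t = rho * sqrt((n-2)/(1-rho^2)) = 5.6595 ~ t(4).
Step 5: Two-sided p-value from the t-distribution with 4 df = 0.004805.
Step 6: alpha = 0.05. reject H0.

rho = 0.9429, p = 0.004805, reject H0 at alpha = 0.05.


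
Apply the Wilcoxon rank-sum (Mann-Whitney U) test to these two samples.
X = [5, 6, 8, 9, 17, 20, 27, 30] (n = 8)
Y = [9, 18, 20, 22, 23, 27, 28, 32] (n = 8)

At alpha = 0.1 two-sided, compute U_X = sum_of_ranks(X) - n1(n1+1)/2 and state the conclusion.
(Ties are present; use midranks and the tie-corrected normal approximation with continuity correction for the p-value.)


Step 1: Combine and sort all 16 observations; assign midranks.
sorted (value, group): (5,X), (6,X), (8,X), (9,X), (9,Y), (17,X), (18,Y), (20,X), (20,Y), (22,Y), (23,Y), (27,X), (27,Y), (28,Y), (30,X), (32,Y)
ranks: 5->1, 6->2, 8->3, 9->4.5, 9->4.5, 17->6, 18->7, 20->8.5, 20->8.5, 22->10, 23->11, 27->12.5, 27->12.5, 28->14, 30->15, 32->16
Step 2: Rank sum for X: R1 = 1 + 2 + 3 + 4.5 + 6 + 8.5 + 12.5 + 15 = 52.5.
Step 3: U_X = R1 - n1(n1+1)/2 = 52.5 - 8*9/2 = 52.5 - 36 = 16.5.
       U_Y = n1*n2 - U_X = 64 - 16.5 = 47.5.
Step 4: Ties are present, so use the tie-corrected normal approximation (with continuity correction) for the p-value.
Step 5: p-value = 0.114382; compare to alpha = 0.1. fail to reject H0.

U_X = 16.5, p = 0.114382, fail to reject H0 at alpha = 0.1.


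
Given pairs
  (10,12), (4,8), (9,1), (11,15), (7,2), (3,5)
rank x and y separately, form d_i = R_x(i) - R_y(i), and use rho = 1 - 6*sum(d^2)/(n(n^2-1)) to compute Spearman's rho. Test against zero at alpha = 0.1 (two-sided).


Step 1: Rank x and y separately (midranks; no ties here).
rank(x): 10->5, 4->2, 9->4, 11->6, 7->3, 3->1
rank(y): 12->5, 8->4, 1->1, 15->6, 2->2, 5->3
Step 2: d_i = R_x(i) - R_y(i); compute d_i^2.
  (5-5)^2=0, (2-4)^2=4, (4-1)^2=9, (6-6)^2=0, (3-2)^2=1, (1-3)^2=4
sum(d^2) = 18.
Step 3: rho = 1 - 6*18 / (6*(6^2 - 1)) = 1 - 108/210 = 0.485714.
Step 4: Under H0, t = rho * sqrt((n-2)/(1-rho^2)) = 1.1113 ~ t(4).
Step 5: Two-sided p-value from the t-distribution with 4 df = 0.328723.
Step 6: alpha = 0.1. fail to reject H0.

rho = 0.4857, p = 0.328723, fail to reject H0 at alpha = 0.1.


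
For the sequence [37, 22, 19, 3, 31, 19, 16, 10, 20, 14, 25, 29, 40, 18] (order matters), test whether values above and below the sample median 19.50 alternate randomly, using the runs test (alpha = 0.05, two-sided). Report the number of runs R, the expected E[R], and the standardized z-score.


Step 1: Compute median = 19.50; label A = above, B = below.
Labels in order: AABBABBBABAAAB  (n_A = 7, n_B = 7)
Step 2: Count runs R = 8.
Step 3: Under H0 (random ordering), E[R] = 2*n_A*n_B/(n_A+n_B) + 1 = 2*7*7/14 + 1 = 8.0000.
        Var[R] = 2*n_A*n_B*(2*n_A*n_B - n_A - n_B) / ((n_A+n_B)^2 * (n_A+n_B-1)) = 8232/2548 = 3.2308.
        SD[R] = 1.7974.
Step 4: R = E[R], so z = 0 with no continuity correction.
Step 5: Two-sided p-value via normal approximation = 2*(1 - Phi(|z|)) = 1.000000.
Step 6: alpha = 0.05. fail to reject H0.

R = 8, z = 0.0000, p = 1.000000, fail to reject H0.


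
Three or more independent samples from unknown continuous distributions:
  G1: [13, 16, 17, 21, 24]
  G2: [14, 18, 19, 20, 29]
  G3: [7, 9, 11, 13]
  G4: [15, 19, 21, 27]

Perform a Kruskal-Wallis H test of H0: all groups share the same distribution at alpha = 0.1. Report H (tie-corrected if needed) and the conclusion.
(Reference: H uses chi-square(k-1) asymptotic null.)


Step 1: Combine all N = 18 observations and assign midranks.
sorted (value, group, rank): (7,G3,1), (9,G3,2), (11,G3,3), (13,G1,4.5), (13,G3,4.5), (14,G2,6), (15,G4,7), (16,G1,8), (17,G1,9), (18,G2,10), (19,G2,11.5), (19,G4,11.5), (20,G2,13), (21,G1,14.5), (21,G4,14.5), (24,G1,16), (27,G4,17), (29,G2,18)
Step 2: Sum ranks within each group.
R_1 = 52 (n_1 = 5)
R_2 = 58.5 (n_2 = 5)
R_3 = 10.5 (n_3 = 4)
R_4 = 50 (n_4 = 4)
Step 3: H = 12/(N(N+1)) * sum(R_i^2/n_i) - 3(N+1)
     = 12/(18*19) * (52^2/5 + 58.5^2/5 + 10.5^2/4 + 50^2/4) - 3*19
     = 0.035088 * 1877.81 - 57
     = 8.888158.
Step 4: Ties present; correction factor C = 1 - 18/(18^3 - 18) = 0.996904. Corrected H = 8.888158 / 0.996904 = 8.915761.
Step 5: Under H0, H ~ chi^2(3); p-value = 0.030432.
Step 6: alpha = 0.1. reject H0.

H = 8.9158, df = 3, p = 0.030432, reject H0.


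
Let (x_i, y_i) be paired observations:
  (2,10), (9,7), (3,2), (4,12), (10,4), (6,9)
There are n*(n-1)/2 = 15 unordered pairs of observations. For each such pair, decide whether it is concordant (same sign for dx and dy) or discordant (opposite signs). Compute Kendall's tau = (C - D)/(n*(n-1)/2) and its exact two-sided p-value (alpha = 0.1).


Step 1: Enumerate the 15 unordered pairs (i,j) with i<j and classify each by sign(x_j-x_i) * sign(y_j-y_i).
  (1,2):dx=+7,dy=-3->D; (1,3):dx=+1,dy=-8->D; (1,4):dx=+2,dy=+2->C; (1,5):dx=+8,dy=-6->D
  (1,6):dx=+4,dy=-1->D; (2,3):dx=-6,dy=-5->C; (2,4):dx=-5,dy=+5->D; (2,5):dx=+1,dy=-3->D
  (2,6):dx=-3,dy=+2->D; (3,4):dx=+1,dy=+10->C; (3,5):dx=+7,dy=+2->C; (3,6):dx=+3,dy=+7->C
  (4,5):dx=+6,dy=-8->D; (4,6):dx=+2,dy=-3->D; (5,6):dx=-4,dy=+5->D
Step 2: C = 5, D = 10, total pairs = 15.
Step 3: tau = (C - D)/(n(n-1)/2) = (5 - 10)/15 = -0.333333.
Step 4: Exact two-sided p-value (enumerate n! = 720 permutations of y under H0): p = 0.469444.
Step 5: alpha = 0.1. fail to reject H0.

tau_b = -0.3333 (C=5, D=10), p = 0.469444, fail to reject H0.


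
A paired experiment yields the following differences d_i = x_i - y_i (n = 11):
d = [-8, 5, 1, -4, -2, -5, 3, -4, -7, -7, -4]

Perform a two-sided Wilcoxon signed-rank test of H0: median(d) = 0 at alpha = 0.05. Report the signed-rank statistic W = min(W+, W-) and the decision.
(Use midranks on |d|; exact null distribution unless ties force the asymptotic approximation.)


Step 1: Drop any zero differences (none here) and take |d_i|.
|d| = [8, 5, 1, 4, 2, 5, 3, 4, 7, 7, 4]
Step 2: Midrank |d_i| (ties get averaged ranks).
ranks: |8|->11, |5|->7.5, |1|->1, |4|->5, |2|->2, |5|->7.5, |3|->3, |4|->5, |7|->9.5, |7|->9.5, |4|->5
Step 3: Attach original signs; sum ranks with positive sign and with negative sign.
W+ = 7.5 + 1 + 3 = 11.5
W- = 11 + 5 + 2 + 7.5 + 5 + 9.5 + 9.5 + 5 = 54.5
(Check: W+ + W- = 66 should equal n(n+1)/2 = 66.)
Step 4: Test statistic W = min(W+, W-) = 11.5.
Step 5: Ties in |d|, so use the tie-corrected normal approximation.
        E[W] = n(n+1)/4 = 11*12/4 = 33.
        Tie groups: |d|=4 (t=3), |d|=5 (t=2), |d|=7 (t=2); sum(t^3 - t) = 36.
        Var[W] = n(n+1)(2n+1)/24 - sum(t^3-t)/48 = 3036/24 - 36/48 = 125.75.
        z = (W - E[W]) / sqrt(Var[W]) = (11.5 - 33) / 11.2138 = -1.9173.
        Two-sided p = 2*Phi(z) = 0.055203.
Step 6: alpha = 0.05. fail to reject H0.

W+ = 11.5, W- = 54.5, W = min = 11.5, p = 0.055203, fail to reject H0.


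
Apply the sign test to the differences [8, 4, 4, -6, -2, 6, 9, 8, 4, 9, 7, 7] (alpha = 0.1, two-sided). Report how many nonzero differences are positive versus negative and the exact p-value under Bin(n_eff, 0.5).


Step 1: Discard zero differences. Original n = 12; n_eff = number of nonzero differences = 12.
Nonzero differences (with sign): +8, +4, +4, -6, -2, +6, +9, +8, +4, +9, +7, +7
Step 2: Count signs: positive = 10, negative = 2.
Step 3: Under H0: P(positive) = 0.5, so the number of positives S ~ Bin(12, 0.5).
Step 4: Two-sided exact p-value = sum of Bin(12,0.5) probabilities at or below the observed probability = 0.038574.
Step 5: alpha = 0.1. reject H0.

n_eff = 12, pos = 10, neg = 2, p = 0.038574, reject H0.


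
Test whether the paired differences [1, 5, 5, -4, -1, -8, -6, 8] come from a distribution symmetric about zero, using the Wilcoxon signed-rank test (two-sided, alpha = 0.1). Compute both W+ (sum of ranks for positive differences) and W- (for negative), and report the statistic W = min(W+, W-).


Step 1: Drop any zero differences (none here) and take |d_i|.
|d| = [1, 5, 5, 4, 1, 8, 6, 8]
Step 2: Midrank |d_i| (ties get averaged ranks).
ranks: |1|->1.5, |5|->4.5, |5|->4.5, |4|->3, |1|->1.5, |8|->7.5, |6|->6, |8|->7.5
Step 3: Attach original signs; sum ranks with positive sign and with negative sign.
W+ = 1.5 + 4.5 + 4.5 + 7.5 = 18
W- = 3 + 1.5 + 7.5 + 6 = 18
(Check: W+ + W- = 36 should equal n(n+1)/2 = 36.)
Step 4: Test statistic W = min(W+, W-) = 18.
Step 5: Ties in |d|, so use the tie-corrected normal approximation.
        E[W] = n(n+1)/4 = 8*9/4 = 18.
        Tie groups: |d|=1 (t=2), |d|=5 (t=2), |d|=8 (t=2); sum(t^3 - t) = 18.
        Var[W] = n(n+1)(2n+1)/24 - sum(t^3-t)/48 = 1224/24 - 18/48 = 50.625.
        z = (W - E[W]) / sqrt(Var[W]) = (18 - 18) / 7.1151 = 0.0000.
        Two-sided p = 2*Phi(z) = 1.000000.
Step 6: alpha = 0.1. fail to reject H0.

W+ = 18, W- = 18, W = min = 18, p = 1.000000, fail to reject H0.


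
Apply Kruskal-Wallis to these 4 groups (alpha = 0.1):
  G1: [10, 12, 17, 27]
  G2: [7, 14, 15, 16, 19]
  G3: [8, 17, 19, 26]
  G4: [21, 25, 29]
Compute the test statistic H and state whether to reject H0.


Step 1: Combine all N = 16 observations and assign midranks.
sorted (value, group, rank): (7,G2,1), (8,G3,2), (10,G1,3), (12,G1,4), (14,G2,5), (15,G2,6), (16,G2,7), (17,G1,8.5), (17,G3,8.5), (19,G2,10.5), (19,G3,10.5), (21,G4,12), (25,G4,13), (26,G3,14), (27,G1,15), (29,G4,16)
Step 2: Sum ranks within each group.
R_1 = 30.5 (n_1 = 4)
R_2 = 29.5 (n_2 = 5)
R_3 = 35 (n_3 = 4)
R_4 = 41 (n_4 = 3)
Step 3: H = 12/(N(N+1)) * sum(R_i^2/n_i) - 3(N+1)
     = 12/(16*17) * (30.5^2/4 + 29.5^2/5 + 35^2/4 + 41^2/3) - 3*17
     = 0.044118 * 1273.2 - 51
     = 5.170404.
Step 4: Ties present; correction factor C = 1 - 12/(16^3 - 16) = 0.997059. Corrected H = 5.170404 / 0.997059 = 5.185656.
Step 5: Under H0, H ~ chi^2(3); p-value = 0.158696.
Step 6: alpha = 0.1. fail to reject H0.

H = 5.1857, df = 3, p = 0.158696, fail to reject H0.


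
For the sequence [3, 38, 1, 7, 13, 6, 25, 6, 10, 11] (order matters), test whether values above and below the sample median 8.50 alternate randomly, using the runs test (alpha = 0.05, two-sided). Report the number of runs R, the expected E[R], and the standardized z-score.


Step 1: Compute median = 8.50; label A = above, B = below.
Labels in order: BABBABABAA  (n_A = 5, n_B = 5)
Step 2: Count runs R = 8.
Step 3: Under H0 (random ordering), E[R] = 2*n_A*n_B/(n_A+n_B) + 1 = 2*5*5/10 + 1 = 6.0000.
        Var[R] = 2*n_A*n_B*(2*n_A*n_B - n_A - n_B) / ((n_A+n_B)^2 * (n_A+n_B-1)) = 2000/900 = 2.2222.
        SD[R] = 1.4907.
Step 4: Continuity-corrected z = (R - 0.5 - E[R]) / SD[R] = (8 - 0.5 - 6.0000) / 1.4907 = 1.0062.
Step 5: Two-sided p-value via normal approximation = 2*(1 - Phi(|z|)) = 0.314305.
Step 6: alpha = 0.05. fail to reject H0.

R = 8, z = 1.0062, p = 0.314305, fail to reject H0.


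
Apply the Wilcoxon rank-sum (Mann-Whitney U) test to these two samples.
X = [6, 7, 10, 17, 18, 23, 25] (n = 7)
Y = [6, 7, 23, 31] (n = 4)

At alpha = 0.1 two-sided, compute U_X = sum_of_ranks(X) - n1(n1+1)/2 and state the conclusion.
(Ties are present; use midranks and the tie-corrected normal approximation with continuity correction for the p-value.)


Step 1: Combine and sort all 11 observations; assign midranks.
sorted (value, group): (6,X), (6,Y), (7,X), (7,Y), (10,X), (17,X), (18,X), (23,X), (23,Y), (25,X), (31,Y)
ranks: 6->1.5, 6->1.5, 7->3.5, 7->3.5, 10->5, 17->6, 18->7, 23->8.5, 23->8.5, 25->10, 31->11
Step 2: Rank sum for X: R1 = 1.5 + 3.5 + 5 + 6 + 7 + 8.5 + 10 = 41.5.
Step 3: U_X = R1 - n1(n1+1)/2 = 41.5 - 7*8/2 = 41.5 - 28 = 13.5.
       U_Y = n1*n2 - U_X = 28 - 13.5 = 14.5.
Step 4: Ties are present, so use the tie-corrected normal approximation (with continuity correction) for the p-value.
Step 5: p-value = 1.000000; compare to alpha = 0.1. fail to reject H0.

U_X = 13.5, p = 1.000000, fail to reject H0 at alpha = 0.1.


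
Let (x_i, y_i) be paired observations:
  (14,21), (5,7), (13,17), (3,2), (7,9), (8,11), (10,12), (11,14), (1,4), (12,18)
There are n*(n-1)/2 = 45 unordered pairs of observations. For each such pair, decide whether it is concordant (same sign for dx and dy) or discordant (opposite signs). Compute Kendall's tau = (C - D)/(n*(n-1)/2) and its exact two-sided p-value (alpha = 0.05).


Step 1: Enumerate the 45 unordered pairs (i,j) with i<j and classify each by sign(x_j-x_i) * sign(y_j-y_i).
  (1,2):dx=-9,dy=-14->C; (1,3):dx=-1,dy=-4->C; (1,4):dx=-11,dy=-19->C; (1,5):dx=-7,dy=-12->C
  (1,6):dx=-6,dy=-10->C; (1,7):dx=-4,dy=-9->C; (1,8):dx=-3,dy=-7->C; (1,9):dx=-13,dy=-17->C
  (1,10):dx=-2,dy=-3->C; (2,3):dx=+8,dy=+10->C; (2,4):dx=-2,dy=-5->C; (2,5):dx=+2,dy=+2->C
  (2,6):dx=+3,dy=+4->C; (2,7):dx=+5,dy=+5->C; (2,8):dx=+6,dy=+7->C; (2,9):dx=-4,dy=-3->C
  (2,10):dx=+7,dy=+11->C; (3,4):dx=-10,dy=-15->C; (3,5):dx=-6,dy=-8->C; (3,6):dx=-5,dy=-6->C
  (3,7):dx=-3,dy=-5->C; (3,8):dx=-2,dy=-3->C; (3,9):dx=-12,dy=-13->C; (3,10):dx=-1,dy=+1->D
  (4,5):dx=+4,dy=+7->C; (4,6):dx=+5,dy=+9->C; (4,7):dx=+7,dy=+10->C; (4,8):dx=+8,dy=+12->C
  (4,9):dx=-2,dy=+2->D; (4,10):dx=+9,dy=+16->C; (5,6):dx=+1,dy=+2->C; (5,7):dx=+3,dy=+3->C
  (5,8):dx=+4,dy=+5->C; (5,9):dx=-6,dy=-5->C; (5,10):dx=+5,dy=+9->C; (6,7):dx=+2,dy=+1->C
  (6,8):dx=+3,dy=+3->C; (6,9):dx=-7,dy=-7->C; (6,10):dx=+4,dy=+7->C; (7,8):dx=+1,dy=+2->C
  (7,9):dx=-9,dy=-8->C; (7,10):dx=+2,dy=+6->C; (8,9):dx=-10,dy=-10->C; (8,10):dx=+1,dy=+4->C
  (9,10):dx=+11,dy=+14->C
Step 2: C = 43, D = 2, total pairs = 45.
Step 3: tau = (C - D)/(n(n-1)/2) = (43 - 2)/45 = 0.911111.
Step 4: Exact two-sided p-value (enumerate n! = 3628800 permutations of y under H0): p = 0.000030.
Step 5: alpha = 0.05. reject H0.

tau_b = 0.9111 (C=43, D=2), p = 0.000030, reject H0.


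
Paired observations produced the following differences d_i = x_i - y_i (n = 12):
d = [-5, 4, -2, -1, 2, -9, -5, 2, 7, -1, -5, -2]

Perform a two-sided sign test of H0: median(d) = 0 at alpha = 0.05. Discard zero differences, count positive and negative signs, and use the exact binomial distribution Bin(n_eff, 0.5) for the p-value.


Step 1: Discard zero differences. Original n = 12; n_eff = number of nonzero differences = 12.
Nonzero differences (with sign): -5, +4, -2, -1, +2, -9, -5, +2, +7, -1, -5, -2
Step 2: Count signs: positive = 4, negative = 8.
Step 3: Under H0: P(positive) = 0.5, so the number of positives S ~ Bin(12, 0.5).
Step 4: Two-sided exact p-value = sum of Bin(12,0.5) probabilities at or below the observed probability = 0.387695.
Step 5: alpha = 0.05. fail to reject H0.

n_eff = 12, pos = 4, neg = 8, p = 0.387695, fail to reject H0.


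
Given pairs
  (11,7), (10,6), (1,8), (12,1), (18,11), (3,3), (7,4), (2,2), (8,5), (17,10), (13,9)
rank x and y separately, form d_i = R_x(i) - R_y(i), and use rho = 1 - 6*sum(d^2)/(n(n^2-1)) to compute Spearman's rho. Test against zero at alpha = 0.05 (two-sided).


Step 1: Rank x and y separately (midranks; no ties here).
rank(x): 11->7, 10->6, 1->1, 12->8, 18->11, 3->3, 7->4, 2->2, 8->5, 17->10, 13->9
rank(y): 7->7, 6->6, 8->8, 1->1, 11->11, 3->3, 4->4, 2->2, 5->5, 10->10, 9->9
Step 2: d_i = R_x(i) - R_y(i); compute d_i^2.
  (7-7)^2=0, (6-6)^2=0, (1-8)^2=49, (8-1)^2=49, (11-11)^2=0, (3-3)^2=0, (4-4)^2=0, (2-2)^2=0, (5-5)^2=0, (10-10)^2=0, (9-9)^2=0
sum(d^2) = 98.
Step 3: rho = 1 - 6*98 / (11*(11^2 - 1)) = 1 - 588/1320 = 0.554545.
Step 4: Under H0, t = rho * sqrt((n-2)/(1-rho^2)) = 1.9992 ~ t(9).
Step 5: Two-sided p-value from the t-distribution with 9 df = 0.076652.
Step 6: alpha = 0.05. fail to reject H0.

rho = 0.5545, p = 0.076652, fail to reject H0 at alpha = 0.05.


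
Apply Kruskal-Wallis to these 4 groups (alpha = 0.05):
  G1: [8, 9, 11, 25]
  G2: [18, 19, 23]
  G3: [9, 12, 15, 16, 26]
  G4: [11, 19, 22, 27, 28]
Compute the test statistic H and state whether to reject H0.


Step 1: Combine all N = 17 observations and assign midranks.
sorted (value, group, rank): (8,G1,1), (9,G1,2.5), (9,G3,2.5), (11,G1,4.5), (11,G4,4.5), (12,G3,6), (15,G3,7), (16,G3,8), (18,G2,9), (19,G2,10.5), (19,G4,10.5), (22,G4,12), (23,G2,13), (25,G1,14), (26,G3,15), (27,G4,16), (28,G4,17)
Step 2: Sum ranks within each group.
R_1 = 22 (n_1 = 4)
R_2 = 32.5 (n_2 = 3)
R_3 = 38.5 (n_3 = 5)
R_4 = 60 (n_4 = 5)
Step 3: H = 12/(N(N+1)) * sum(R_i^2/n_i) - 3(N+1)
     = 12/(17*18) * (22^2/4 + 32.5^2/3 + 38.5^2/5 + 60^2/5) - 3*18
     = 0.039216 * 1489.53 - 54
     = 4.413072.
Step 4: Ties present; correction factor C = 1 - 18/(17^3 - 17) = 0.996324. Corrected H = 4.413072 / 0.996324 = 4.429356.
Step 5: Under H0, H ~ chi^2(3); p-value = 0.218679.
Step 6: alpha = 0.05. fail to reject H0.

H = 4.4294, df = 3, p = 0.218679, fail to reject H0.


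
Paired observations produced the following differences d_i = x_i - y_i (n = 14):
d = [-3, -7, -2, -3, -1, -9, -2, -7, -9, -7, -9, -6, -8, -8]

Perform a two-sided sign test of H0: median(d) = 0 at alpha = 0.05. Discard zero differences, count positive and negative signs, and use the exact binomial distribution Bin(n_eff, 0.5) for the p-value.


Step 1: Discard zero differences. Original n = 14; n_eff = number of nonzero differences = 14.
Nonzero differences (with sign): -3, -7, -2, -3, -1, -9, -2, -7, -9, -7, -9, -6, -8, -8
Step 2: Count signs: positive = 0, negative = 14.
Step 3: Under H0: P(positive) = 0.5, so the number of positives S ~ Bin(14, 0.5).
Step 4: Two-sided exact p-value = sum of Bin(14,0.5) probabilities at or below the observed probability = 0.000122.
Step 5: alpha = 0.05. reject H0.

n_eff = 14, pos = 0, neg = 14, p = 0.000122, reject H0.
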